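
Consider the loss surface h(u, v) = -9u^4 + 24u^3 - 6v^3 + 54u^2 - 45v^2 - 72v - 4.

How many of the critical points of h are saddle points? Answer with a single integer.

3

h separates as a function of u plus a function of v, so ∇h=0 decouples.
∂h/∂u = -36u(u - 3)(u + 1) = 0 at u ∈ {-1, 0, 3}; ∂h/∂v = -18(v + 1)(v + 4) = 0 at v ∈ {-4, -1}.
The Hessian is diagonal: diag(h_uu, h_vv). Second derivatives: h_uu(-1)=-144, h_uu(0)=108, h_uu(3)=-432; h_vv(-4)=54, h_vv(-1)=-54.
Saddle points occur where the two diagonal entries have opposite signs: (-1, -4), (0, -1), (3, -4). Count: 3.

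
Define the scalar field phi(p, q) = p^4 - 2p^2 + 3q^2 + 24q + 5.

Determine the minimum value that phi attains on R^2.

-44

phi(p,q) separates as A(p) + B(q) + 5, so its minimum is min A + min B + 5.
A'(p) = 4p(p - 1)(p + 1) vanishes at p ∈ {-1, 0, 1}; B'(q) = 6q + 24 vanishes at q ∈ {-4}.
Local minima of A (where A''>0): A(-1)=-1, A(1)=-1. Local minima of B: B(-4)=-48.
So the global minimum of phi is A(-1) + B(-4) + 5 = -1 − 48 + 5 = -44, attained at (-1, -4).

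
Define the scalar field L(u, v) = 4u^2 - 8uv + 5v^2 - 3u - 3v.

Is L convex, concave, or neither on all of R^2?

convex

L is quadratic, so its Hessian is the constant matrix H = [[8, -8], [-8, 10]].
det(H) = 16, tr(H) = 18.
det(H) > 0 and tr(H) > 0, so H is positive definite everywhere: convex.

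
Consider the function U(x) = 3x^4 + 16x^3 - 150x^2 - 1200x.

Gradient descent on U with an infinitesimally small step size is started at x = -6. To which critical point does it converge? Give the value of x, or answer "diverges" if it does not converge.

U'(x) = 12(x - 5)(x + 4)(x + 5), so U'(-6) = -264.
Gradient descent moves in the -U' direction, i.e. x is increasing.
The nearest critical point in that direction is x = -5, where U'' = 120 > 0 (a local minimum). The iterate converges there.

-5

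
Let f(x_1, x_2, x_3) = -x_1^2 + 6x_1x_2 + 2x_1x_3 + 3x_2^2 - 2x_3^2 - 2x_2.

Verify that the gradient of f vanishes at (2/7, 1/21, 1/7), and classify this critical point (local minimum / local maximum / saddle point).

saddle point

∇f = (-2x_1 + 6x_2 + 2x_3, 6x_1 + 6x_2 - 2, 2x_1 - 4x_3); substituting (2/7, 1/21, 1/7) gives ∇f = (0, 0, 0), so (2/7, 1/21, 1/7) is indeed a critical point.
The Hessian is constant: H = [[-2, 6, 2], [6, 6, 0], [2, 0, -4]].
Leading principal minors: Δ₁ = -2, Δ₂ = -48, Δ₃ = 168.
The minors fit neither the all-positive nor the alternating-sign pattern, so H is indefinite: a saddle point.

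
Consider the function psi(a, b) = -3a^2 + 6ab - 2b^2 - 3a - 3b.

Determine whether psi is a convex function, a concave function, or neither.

psi is quadratic, so its Hessian is the constant matrix H = [[-6, 6], [6, -4]].
det(H) = -12, tr(H) = -10.
det(H) < 0, so H is indefinite: neither convex nor concave.

neither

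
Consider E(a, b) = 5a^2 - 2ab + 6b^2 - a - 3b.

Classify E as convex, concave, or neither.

convex

E is quadratic, so its Hessian is the constant matrix H = [[10, -2], [-2, 12]].
det(H) = 116, tr(H) = 22.
det(H) > 0 and tr(H) > 0, so H is positive definite everywhere: convex.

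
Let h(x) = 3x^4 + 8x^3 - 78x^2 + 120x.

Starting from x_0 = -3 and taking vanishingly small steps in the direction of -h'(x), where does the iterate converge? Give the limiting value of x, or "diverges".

-5

h'(x) = 12(x - 2)(x - 1)(x + 5), so h'(-3) = 480.
Gradient descent moves in the -h' direction, i.e. x is decreasing.
The nearest critical point in that direction is x = -5, where h'' = 504 > 0 (a local minimum). The iterate converges there.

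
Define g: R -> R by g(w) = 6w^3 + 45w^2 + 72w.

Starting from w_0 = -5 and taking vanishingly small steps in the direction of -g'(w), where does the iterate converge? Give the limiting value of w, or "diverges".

diverges

g'(w) = 18(w + 1)(w + 4), so g'(-5) = 72.
Gradient descent moves in the -g' direction, i.e. w is decreasing.
There is no critical point below w=-5, and g' keeps the same sign, so the iterate runs off to −∞.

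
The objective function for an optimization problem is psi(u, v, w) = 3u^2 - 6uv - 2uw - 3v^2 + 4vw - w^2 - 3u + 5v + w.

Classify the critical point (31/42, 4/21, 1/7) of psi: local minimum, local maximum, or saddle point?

saddle point

The Hessian is constant: H = [[6, -6, -2], [-6, -6, 4], [-2, 4, -2]].
Leading principal minors: Δ₁ = 6, Δ₂ = -72, Δ₃ = 168.
The minors fit neither the all-positive nor the alternating-sign pattern, so H is indefinite: a saddle point.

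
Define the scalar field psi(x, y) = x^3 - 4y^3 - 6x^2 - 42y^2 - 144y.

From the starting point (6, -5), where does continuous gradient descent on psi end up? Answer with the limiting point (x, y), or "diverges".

psi is separable, so gradient descent decouples: x follows -∂psi/∂x, y follows -∂psi/∂y.
∂psi/∂x = 3x(x - 4); at x=6 this is 36, so x decreases.
∂psi/∂y = -12(y + 3)(y + 4); at y=-5 this is -24, so y increases.
x converges to its nearest critical value 4 (a local min of the x-part); y converges to -4. The iterate converges to (4, -4).

(4, -4)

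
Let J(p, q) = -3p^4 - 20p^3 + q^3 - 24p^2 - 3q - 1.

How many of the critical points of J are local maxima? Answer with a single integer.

2

J separates as a function of p plus a function of q, so ∇J=0 decouples.
∂J/∂p = -12p(p + 1)(p + 4) = 0 at p ∈ {-4, -1, 0}; ∂J/∂q = 3(q - 1)(q + 1) = 0 at q ∈ {-1, 1}.
The Hessian is diagonal: diag(J_pp, J_qq). Second derivatives: J_pp(-4)=-144, J_pp(-1)=36, J_pp(0)=-48; J_qq(-1)=-6, J_qq(1)=6.
Local maxima occur where both diagonal entries negative: (-4, -1), (0, -1). Count: 2.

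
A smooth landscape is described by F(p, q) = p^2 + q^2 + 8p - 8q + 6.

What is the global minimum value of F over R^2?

-26

F(p,q) separates as A(p) + B(q) + 6, so its minimum is min A + min B + 6.
A'(p) = 2p + 8 vanishes at p ∈ {-4}; B'(q) = 2q - 8 vanishes at q ∈ {4}.
Local minima of A (where A''>0): A(-4)=-16. Local minima of B: B(4)=-16.
So the global minimum of F is A(-4) + B(4) + 6 = -16 − 16 + 6 = -26, attained at (-4, 4).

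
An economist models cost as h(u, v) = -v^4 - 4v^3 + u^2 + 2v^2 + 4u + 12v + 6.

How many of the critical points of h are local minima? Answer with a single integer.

1

h separates as a function of u plus a function of v, so ∇h=0 decouples.
∂h/∂u = 2(u + 2) = 0 at u ∈ {-2}; ∂h/∂v = -4(v - 1)(v + 1)(v + 3) = 0 at v ∈ {-3, -1, 1}.
The Hessian is diagonal: diag(h_uu, h_vv). Second derivatives: h_uu(-2)=2; h_vv(-3)=-32, h_vv(-1)=16, h_vv(1)=-32.
Local minima occur where both diagonal entries positive: (-2, -1). Count: 1.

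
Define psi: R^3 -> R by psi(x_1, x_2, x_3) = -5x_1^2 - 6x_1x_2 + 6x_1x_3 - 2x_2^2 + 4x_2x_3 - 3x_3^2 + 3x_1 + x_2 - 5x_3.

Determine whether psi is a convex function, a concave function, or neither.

psi is quadratic, so its Hessian is the constant matrix H = [[-10, -6, 6], [-6, -4, 4], [6, 4, -6]].
Leading principal minors: -10, 4, -8.
Signs alternate −, +, − ⇒ H ≺ 0 ⇒ concave.

concave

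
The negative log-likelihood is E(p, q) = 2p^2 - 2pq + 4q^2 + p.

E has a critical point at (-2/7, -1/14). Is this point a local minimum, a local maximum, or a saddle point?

local minimum

The Hessian of E is constant: H = [[4, -2], [-2, 8]].
det(H) = 4·8 − (-2)² = 28.
det(H) > 0 and tr(H) = 12 > 0, so H is positive definite and the point is a local minimum.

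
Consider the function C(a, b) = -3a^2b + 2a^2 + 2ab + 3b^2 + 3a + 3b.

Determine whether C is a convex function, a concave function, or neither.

neither

The term -3a^2b is cubic, so the Hessian is not constant.
∂²C/∂a² = -6b + 4, which takes both signs as b varies (negative for sufficiently large b). A diagonal entry of the Hessian changing sign means the Hessian is neither positive- nor negative-semidefinite on all of R^2.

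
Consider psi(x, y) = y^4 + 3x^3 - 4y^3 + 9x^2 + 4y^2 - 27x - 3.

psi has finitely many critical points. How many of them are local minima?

2

psi separates as a function of x plus a function of y, so ∇psi=0 decouples.
∂psi/∂x = 9(x - 1)(x + 3) = 0 at x ∈ {-3, 1}; ∂psi/∂y = 4y(y - 2)(y - 1) = 0 at y ∈ {0, 1, 2}.
The Hessian is diagonal: diag(psi_xx, psi_yy). Second derivatives: psi_xx(-3)=-36, psi_xx(1)=36; psi_yy(0)=8, psi_yy(1)=-4, psi_yy(2)=8.
Local minima occur where both diagonal entries positive: (1, 0), (1, 2). Count: 2.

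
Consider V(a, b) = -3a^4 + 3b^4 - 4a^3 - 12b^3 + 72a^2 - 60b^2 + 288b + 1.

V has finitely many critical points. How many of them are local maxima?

2

V separates as a function of a plus a function of b, so ∇V=0 decouples.
∂V/∂a = -12a(a - 3)(a + 4) = 0 at a ∈ {-4, 0, 3}; ∂V/∂b = 12(b - 4)(b - 2)(b + 3) = 0 at b ∈ {-3, 2, 4}.
The Hessian is diagonal: diag(V_aa, V_bb). Second derivatives: V_aa(-4)=-336, V_aa(0)=144, V_aa(3)=-252; V_bb(-3)=420, V_bb(2)=-120, V_bb(4)=168.
Local maxima occur where both diagonal entries negative: (-4, 2), (3, 2). Count: 2.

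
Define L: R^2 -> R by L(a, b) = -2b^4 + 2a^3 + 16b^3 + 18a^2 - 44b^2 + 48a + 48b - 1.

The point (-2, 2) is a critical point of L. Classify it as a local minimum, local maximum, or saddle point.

local minimum

The mixed partial ∂²L/∂a∂b is 0, so the Hessian at any point is diag(L_aa, L_bb) = diag(12(a + 3), 8(-3b^2 + 12b - 11)).
At (-2, 2): H = diag(12, 8).
Both eigenvalues are positive, so H is positive definite: a local minimum.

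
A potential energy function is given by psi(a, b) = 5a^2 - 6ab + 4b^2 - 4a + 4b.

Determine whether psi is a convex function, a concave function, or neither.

psi is quadratic, so its Hessian is the constant matrix H = [[10, -6], [-6, 8]].
det(H) = 44, tr(H) = 18.
det(H) > 0 and tr(H) > 0, so H is positive definite everywhere: convex.

convex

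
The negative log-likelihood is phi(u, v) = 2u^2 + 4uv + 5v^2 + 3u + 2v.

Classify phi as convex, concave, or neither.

convex

phi is quadratic, so its Hessian is the constant matrix H = [[4, 4], [4, 10]].
det(H) = 24, tr(H) = 14.
det(H) > 0 and tr(H) > 0, so H is positive definite everywhere: convex.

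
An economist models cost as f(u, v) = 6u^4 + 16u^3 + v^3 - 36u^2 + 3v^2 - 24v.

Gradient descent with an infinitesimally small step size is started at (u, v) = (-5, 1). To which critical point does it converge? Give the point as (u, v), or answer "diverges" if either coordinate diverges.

f is separable, so gradient descent decouples: u follows -∂f/∂u, v follows -∂f/∂v.
∂f/∂u = 24u(u - 1)(u + 3); at u=-5 this is -1440, so u increases.
∂f/∂v = 3(v - 2)(v + 4); at v=1 this is -15, so v increases.
u converges to its nearest critical value -3 (a local min of the u-part); v converges to 2. The iterate converges to (-3, 2).

(-3, 2)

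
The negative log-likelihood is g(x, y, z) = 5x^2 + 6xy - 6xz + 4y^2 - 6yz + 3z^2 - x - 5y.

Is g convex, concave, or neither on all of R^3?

convex

g is quadratic, so its Hessian is the constant matrix H = [[10, 6, -6], [6, 8, -6], [-6, -6, 6]].
Leading principal minors: 10, 44, 48.
All positive ⇒ H ≻ 0 ⇒ convex.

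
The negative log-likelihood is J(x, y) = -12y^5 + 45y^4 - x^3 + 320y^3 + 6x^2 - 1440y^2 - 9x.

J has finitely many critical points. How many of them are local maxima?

2

J separates as a function of x plus a function of y, so ∇J=0 decouples.
∂J/∂x = -3(x - 3)(x - 1) = 0 at x ∈ {1, 3}; ∂J/∂y = -60y(y - 4)(y - 3)(y + 4) = 0 at y ∈ {-4, 0, 3, 4}.
The Hessian is diagonal: diag(J_xx, J_yy). Second derivatives: J_xx(1)=6, J_xx(3)=-6; J_yy(-4)=13440, J_yy(0)=-2880, J_yy(3)=1260, J_yy(4)=-1920.
Local maxima occur where both diagonal entries negative: (3, 0), (3, 4). Count: 2.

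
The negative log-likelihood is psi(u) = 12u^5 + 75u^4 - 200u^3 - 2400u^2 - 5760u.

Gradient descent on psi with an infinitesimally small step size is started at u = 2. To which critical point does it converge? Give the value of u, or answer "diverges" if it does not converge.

4

psi'(u) = 60(u - 4)(u + 2)(u + 3)(u + 4), so psi'(2) = -14400.
Gradient descent moves in the -psi' direction, i.e. u is increasing.
The nearest critical point in that direction is u = 4, where psi'' = 20160 > 0 (a local minimum). The iterate converges there.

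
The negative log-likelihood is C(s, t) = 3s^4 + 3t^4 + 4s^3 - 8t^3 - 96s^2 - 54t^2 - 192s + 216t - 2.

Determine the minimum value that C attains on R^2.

C(s,t) separates as P(s) + Q(t) − 2, so its minimum is min P + min Q − 2.
P'(s) = 12(s - 4)(s + 1)(s + 4) vanishes at s ∈ {-4, -1, 4}; Q'(t) = 12(t - 3)(t - 2)(t + 3) vanishes at t ∈ {-3, 2, 3}.
Local minima of P (where P''>0): P(-4)=-256, P(4)=-1280. Local minima of Q: Q(-3)=-675, Q(3)=189.
So the global minimum of C is P(4) + Q(-3) − 2 = -1280 − 675 − 2 = -1957, attained at (4, -3).

-1957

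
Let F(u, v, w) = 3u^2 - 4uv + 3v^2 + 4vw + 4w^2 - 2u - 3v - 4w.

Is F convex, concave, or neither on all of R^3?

F is quadratic, so its Hessian is the constant matrix H = [[6, -4, 0], [-4, 6, 4], [0, 4, 8]].
Leading principal minors: 6, 20, 64.
All positive ⇒ H ≻ 0 ⇒ convex.

convex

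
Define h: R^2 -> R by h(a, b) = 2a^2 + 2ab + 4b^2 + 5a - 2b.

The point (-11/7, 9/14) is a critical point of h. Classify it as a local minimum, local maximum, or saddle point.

local minimum

The Hessian of h is constant: H = [[4, 2], [2, 8]].
det(H) = 4·8 − 2² = 28.
det(H) > 0 and tr(H) = 12 > 0, so H is positive definite and the point is a local minimum.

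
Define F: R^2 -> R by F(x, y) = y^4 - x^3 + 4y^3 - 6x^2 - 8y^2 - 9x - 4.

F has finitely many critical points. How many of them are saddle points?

3

F separates as a function of x plus a function of y, so ∇F=0 decouples.
∂F/∂x = -3(x + 1)(x + 3) = 0 at x ∈ {-3, -1}; ∂F/∂y = 4y(y - 1)(y + 4) = 0 at y ∈ {-4, 0, 1}.
The Hessian is diagonal: diag(F_xx, F_yy). Second derivatives: F_xx(-3)=6, F_xx(-1)=-6; F_yy(-4)=80, F_yy(0)=-16, F_yy(1)=20.
Saddle points occur where the two diagonal entries have opposite signs: (-3, 0), (-1, -4), (-1, 1). Count: 3.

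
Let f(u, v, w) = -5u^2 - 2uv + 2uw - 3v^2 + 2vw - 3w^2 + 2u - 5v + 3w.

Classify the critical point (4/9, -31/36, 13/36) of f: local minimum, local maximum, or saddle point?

The Hessian is constant: H = [[-10, -2, 2], [-2, -6, 2], [2, 2, -6]].
Leading principal minors: Δ₁ = -10, Δ₂ = 56, Δ₃ = -288.
The minors alternate sign starting negative (−, +, −), so H is negative definite: a local maximum.

local maximum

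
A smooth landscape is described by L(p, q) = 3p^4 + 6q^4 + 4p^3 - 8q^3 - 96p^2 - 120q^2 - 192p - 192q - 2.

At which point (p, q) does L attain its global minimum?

(4, 4)

L(p,q) separates as A(p) + B(q) − 2, so its minimum is min A + min B − 2.
A'(p) = 12(p - 4)(p + 1)(p + 4) vanishes at p ∈ {-4, -1, 4}; B'(q) = 24(q - 4)(q + 1)(q + 2) vanishes at q ∈ {-2, -1, 4}.
Local minima of A (where A''>0): A(-4)=-256, A(4)=-1280. Local minima of B: B(-2)=64, B(4)=-1664.
So the global minimum of L is A(4) + B(4) − 2 = -1280 − 1664 − 2 = -2946, attained at (4, 4).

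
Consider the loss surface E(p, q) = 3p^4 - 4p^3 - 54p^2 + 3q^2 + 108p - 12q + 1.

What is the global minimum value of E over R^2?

E(p,q) separates as A(p) + B(q) + 1, so its minimum is min A + min B + 1.
A'(p) = 12(p - 3)(p - 1)(p + 3) vanishes at p ∈ {-3, 1, 3}; B'(q) = 6q - 12 vanishes at q ∈ {2}.
Local minima of A (where A''>0): A(-3)=-459, A(3)=-27. Local minima of B: B(2)=-12.
So the global minimum of E is A(-3) + B(2) + 1 = -459 − 12 + 1 = -470, attained at (-3, 2).

-470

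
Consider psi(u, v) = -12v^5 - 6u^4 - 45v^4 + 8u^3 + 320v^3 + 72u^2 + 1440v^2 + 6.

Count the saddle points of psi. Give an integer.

6

psi separates as a function of u plus a function of v, so ∇psi=0 decouples.
∂psi/∂u = -24u(u - 3)(u + 2) = 0 at u ∈ {-2, 0, 3}; ∂psi/∂v = -60v(v - 4)(v + 3)(v + 4) = 0 at v ∈ {-4, -3, 0, 4}.
The Hessian is diagonal: diag(psi_uu, psi_vv). Second derivatives: psi_uu(-2)=-240, psi_uu(0)=144, psi_uu(3)=-360; psi_vv(-4)=1920, psi_vv(-3)=-1260, psi_vv(0)=2880, psi_vv(4)=-13440.
Saddle points occur where the two diagonal entries have opposite signs: (-2, -4), (-2, 0), (0, -3), (0, 4), (3, -4), (3, 0). Count: 6.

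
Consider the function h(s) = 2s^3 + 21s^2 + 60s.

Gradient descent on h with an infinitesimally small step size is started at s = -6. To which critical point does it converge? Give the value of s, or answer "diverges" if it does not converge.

h'(s) = 6(s + 2)(s + 5), so h'(-6) = 24.
Gradient descent moves in the -h' direction, i.e. s is decreasing.
There is no critical point below s=-6, and h' keeps the same sign, so the iterate runs off to −∞.

diverges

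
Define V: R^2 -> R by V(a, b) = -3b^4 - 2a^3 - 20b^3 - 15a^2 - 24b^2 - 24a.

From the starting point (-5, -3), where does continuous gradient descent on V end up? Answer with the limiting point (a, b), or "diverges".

V is separable, so gradient descent decouples: a follows -∂V/∂a, b follows -∂V/∂b.
∂V/∂a = -6(a + 1)(a + 4); at a=-5 this is -24, so a increases.
∂V/∂b = -12b(b + 1)(b + 4); at b=-3 this is -72, so b increases.
a converges to its nearest critical value -4 (a local min of the a-part); b converges to -1. The iterate converges to (-4, -1).

(-4, -1)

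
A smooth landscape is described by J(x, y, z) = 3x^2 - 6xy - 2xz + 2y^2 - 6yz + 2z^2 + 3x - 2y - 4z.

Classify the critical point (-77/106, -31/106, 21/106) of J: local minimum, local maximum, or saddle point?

The Hessian is constant: H = [[6, -6, -2], [-6, 4, -6], [-2, -6, 4]].
Leading principal minors: Δ₁ = 6, Δ₂ = -12, Δ₃ = -424.
The minors fit neither the all-positive nor the alternating-sign pattern, so H is indefinite: a saddle point.

saddle point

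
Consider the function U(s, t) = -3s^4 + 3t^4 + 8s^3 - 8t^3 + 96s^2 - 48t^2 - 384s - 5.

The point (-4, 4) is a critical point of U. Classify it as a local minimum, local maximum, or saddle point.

The mixed partial ∂²U/∂s∂t is 0, so the Hessian at any point is diag(U_ss, U_tt) = diag(12(-3s^2 + 4s + 16), 12(3t^2 - 4t - 8)).
At (-4, 4): H = diag(-576, 288).
The eigenvalues have opposite signs, so H is indefinite: a saddle point.

saddle point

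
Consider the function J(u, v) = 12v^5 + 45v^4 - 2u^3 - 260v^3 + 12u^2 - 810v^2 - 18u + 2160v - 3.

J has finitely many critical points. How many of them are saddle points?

4

J separates as a function of u plus a function of v, so ∇J=0 decouples.
∂J/∂u = -6(u - 3)(u - 1) = 0 at u ∈ {1, 3}; ∂J/∂v = 60(v - 3)(v - 1)(v + 3)(v + 4) = 0 at v ∈ {-4, -3, 1, 3}.
The Hessian is diagonal: diag(J_uu, J_vv). Second derivatives: J_uu(1)=12, J_uu(3)=-12; J_vv(-4)=-2100, J_vv(-3)=1440, J_vv(1)=-2400, J_vv(3)=5040.
Saddle points occur where the two diagonal entries have opposite signs: (1, -4), (1, 1), (3, -3), (3, 3). Count: 4.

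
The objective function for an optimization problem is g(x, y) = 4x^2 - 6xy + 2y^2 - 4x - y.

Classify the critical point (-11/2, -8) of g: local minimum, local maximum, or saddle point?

saddle point

The Hessian of g is constant: H = [[8, -6], [-6, 4]].
det(H) = 8·4 − (-6)² = -4.
Since det(H) < 0, H is indefinite and the critical point is a saddle point.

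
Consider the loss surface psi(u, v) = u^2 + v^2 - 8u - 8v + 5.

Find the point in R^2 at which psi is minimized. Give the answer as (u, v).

psi(u,v) separates as P(u) + Q(v) + 5, so its minimum is min P + min Q + 5.
P'(u) = 2u - 8 vanishes at u ∈ {4}; Q'(v) = 2v - 8 vanishes at v ∈ {4}.
Local minima of P (where P''>0): P(4)=-16. Local minima of Q: Q(4)=-16.
So the global minimum of psi is P(4) + Q(4) + 5 = -16 − 16 + 5 = -27, attained at (4, 4).

(4, 4)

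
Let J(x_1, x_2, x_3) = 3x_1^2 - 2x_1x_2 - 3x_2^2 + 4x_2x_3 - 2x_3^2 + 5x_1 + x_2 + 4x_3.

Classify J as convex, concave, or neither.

J is quadratic, so its Hessian is the constant matrix H = [[6, -2, 0], [-2, -6, 4], [0, 4, -4]].
Leading principal minors: 6, -40, 64.
Neither pattern holds ⇒ H is indefinite ⇒ neither convex nor concave.

neither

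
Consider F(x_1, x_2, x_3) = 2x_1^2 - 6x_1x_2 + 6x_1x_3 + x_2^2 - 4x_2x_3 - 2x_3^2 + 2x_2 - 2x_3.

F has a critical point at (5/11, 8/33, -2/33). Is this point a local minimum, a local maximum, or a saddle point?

The Hessian is constant: H = [[4, -6, 6], [-6, 2, -4], [6, -4, -4]].
Leading principal minors: Δ₁ = 4, Δ₂ = -28, Δ₃ = 264.
The minors fit neither the all-positive nor the alternating-sign pattern, so H is indefinite: a saddle point.

saddle point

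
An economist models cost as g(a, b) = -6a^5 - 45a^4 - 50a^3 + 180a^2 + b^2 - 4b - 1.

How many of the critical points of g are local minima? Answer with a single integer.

2

g separates as a function of a plus a function of b, so ∇g=0 decouples.
∂g/∂a = -30a(a - 1)(a + 3)(a + 4) = 0 at a ∈ {-4, -3, 0, 1}; ∂g/∂b = 2(b - 2) = 0 at b ∈ {2}.
The Hessian is diagonal: diag(g_aa, g_bb). Second derivatives: g_aa(-4)=600, g_aa(-3)=-360, g_aa(0)=360, g_aa(1)=-600; g_bb(2)=2.
Local minima occur where both diagonal entries positive: (-4, 2), (0, 2). Count: 2.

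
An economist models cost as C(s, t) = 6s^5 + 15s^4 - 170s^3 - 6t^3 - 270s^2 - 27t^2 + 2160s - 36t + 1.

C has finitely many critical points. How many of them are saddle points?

4

C separates as a function of s plus a function of t, so ∇C=0 decouples.
∂C/∂s = 30(s - 3)(s - 2)(s + 3)(s + 4) = 0 at s ∈ {-4, -3, 2, 3}; ∂C/∂t = -18(t + 1)(t + 2) = 0 at t ∈ {-2, -1}.
The Hessian is diagonal: diag(C_ss, C_tt). Second derivatives: C_ss(-4)=-1260, C_ss(-3)=900, C_ss(2)=-900, C_ss(3)=1260; C_tt(-2)=18, C_tt(-1)=-18.
Saddle points occur where the two diagonal entries have opposite signs: (-4, -2), (-3, -1), (2, -2), (3, -1). Count: 4.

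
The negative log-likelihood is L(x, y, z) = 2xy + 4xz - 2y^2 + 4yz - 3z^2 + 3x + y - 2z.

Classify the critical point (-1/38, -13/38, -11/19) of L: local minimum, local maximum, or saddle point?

The Hessian is constant: H = [[0, 2, 4], [2, -4, 4], [4, 4, -6]].
Leading principal minors: Δ₁ = 0, Δ₂ = -4, Δ₃ = 152.
The minors fit neither the all-positive nor the alternating-sign pattern, so H is indefinite: a saddle point.

saddle point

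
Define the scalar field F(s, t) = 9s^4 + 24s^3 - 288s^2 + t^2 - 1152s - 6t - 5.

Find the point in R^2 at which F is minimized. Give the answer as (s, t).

F(s,t) separates as P(s) + Q(t) − 5, so its minimum is min P + min Q − 5.
P'(s) = 36(s - 4)(s + 2)(s + 4) vanishes at s ∈ {-4, -2, 4}; Q'(t) = 2(t - 3) vanishes at t ∈ {3}.
Local minima of P (where P''>0): P(-4)=768, P(4)=-5376. Local minima of Q: Q(3)=-9.
So the global minimum of F is P(4) + Q(3) − 5 = -5376 − 9 − 5 = -5390, attained at (4, 3).

(4, 3)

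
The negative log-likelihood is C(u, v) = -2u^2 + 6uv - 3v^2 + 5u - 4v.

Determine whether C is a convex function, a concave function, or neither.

C is quadratic, so its Hessian is the constant matrix H = [[-4, 6], [6, -6]].
det(H) = -12, tr(H) = -10.
det(H) < 0, so H is indefinite: neither convex nor concave.

neither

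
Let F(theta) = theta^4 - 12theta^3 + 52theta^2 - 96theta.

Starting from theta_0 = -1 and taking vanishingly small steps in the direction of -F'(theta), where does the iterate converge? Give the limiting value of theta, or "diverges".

F'(theta) = 4(theta - 4)(theta - 3)(theta - 2), so F'(-1) = -240.
Gradient descent moves in the -F' direction, i.e. theta is increasing.
The nearest critical point in that direction is theta = 2, where F'' = 8 > 0 (a local minimum). The iterate converges there.

2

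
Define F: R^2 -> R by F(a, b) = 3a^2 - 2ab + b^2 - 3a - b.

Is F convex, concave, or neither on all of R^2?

convex

F is quadratic, so its Hessian is the constant matrix H = [[6, -2], [-2, 2]].
det(H) = 8, tr(H) = 8.
det(H) > 0 and tr(H) > 0, so H is positive definite everywhere: convex.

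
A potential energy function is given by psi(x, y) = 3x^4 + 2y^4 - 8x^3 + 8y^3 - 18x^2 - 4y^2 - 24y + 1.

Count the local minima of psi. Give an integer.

psi separates as a function of x plus a function of y, so ∇psi=0 decouples.
∂psi/∂x = 12x(x - 3)(x + 1) = 0 at x ∈ {-1, 0, 3}; ∂psi/∂y = 8(y - 1)(y + 1)(y + 3) = 0 at y ∈ {-3, -1, 1}.
The Hessian is diagonal: diag(psi_xx, psi_yy). Second derivatives: psi_xx(-1)=48, psi_xx(0)=-36, psi_xx(3)=144; psi_yy(-3)=64, psi_yy(-1)=-32, psi_yy(1)=64.
Local minima occur where both diagonal entries positive: (-1, -3), (-1, 1), (3, -3), (3, 1). Count: 4.

4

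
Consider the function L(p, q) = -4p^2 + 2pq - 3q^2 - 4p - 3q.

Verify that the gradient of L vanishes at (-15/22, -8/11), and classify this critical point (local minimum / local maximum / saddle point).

local maximum

∇L = (-8p + 2q - 4, 2p - 6q - 3); substituting (-15/22, -8/11) gives ∇L = (0, 0), so (-15/22, -8/11) is indeed a critical point.
The Hessian of L is constant: H = [[-8, 2], [2, -6]].
det(H) = (-8)·(-6) − 2² = 44.
det(H) > 0 and tr(H) = -14 < 0, so H is negative definite and the point is a local maximum.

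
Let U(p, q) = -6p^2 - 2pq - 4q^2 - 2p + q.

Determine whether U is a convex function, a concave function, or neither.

concave

U is quadratic, so its Hessian is the constant matrix H = [[-12, -2], [-2, -8]].
det(H) = 92, tr(H) = -20.
det(H) > 0 and tr(H) < 0, so H is negative definite everywhere: concave.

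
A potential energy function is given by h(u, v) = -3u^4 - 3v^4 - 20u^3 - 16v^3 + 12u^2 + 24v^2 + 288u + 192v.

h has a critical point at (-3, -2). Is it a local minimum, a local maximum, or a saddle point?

local minimum

The mixed partial ∂²h/∂u∂v is 0, so the Hessian at any point is diag(h_uu, h_vv) = diag(12(-3u^2 - 10u + 2), 12(-3v^2 - 8v + 4)).
At (-3, -2): H = diag(60, 96).
Both eigenvalues are positive, so H is positive definite: a local minimum.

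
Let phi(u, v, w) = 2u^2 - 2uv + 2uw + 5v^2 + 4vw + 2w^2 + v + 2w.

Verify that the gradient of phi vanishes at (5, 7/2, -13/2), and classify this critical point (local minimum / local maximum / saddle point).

∇phi = (4u - 2v + 2w, -2u + 10v + 4w + 1, 2u + 4v + 4w + 2); substituting (5, 7/2, -13/2) gives ∇phi = (0, 0, 0), so (5, 7/2, -13/2) is indeed a critical point.
The Hessian is constant: H = [[4, -2, 2], [-2, 10, 4], [2, 4, 4]].
Leading principal minors: Δ₁ = 4, Δ₂ = 36, Δ₃ = 8.
All leading minors are positive, so H is positive definite: a local minimum.

local minimum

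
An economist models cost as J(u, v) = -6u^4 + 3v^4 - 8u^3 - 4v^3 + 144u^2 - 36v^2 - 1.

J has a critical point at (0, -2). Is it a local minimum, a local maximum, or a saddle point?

The mixed partial ∂²J/∂u∂v is 0, so the Hessian at any point is diag(J_uu, J_vv) = diag(24(-3u^2 - 2u + 12), 12(3v^2 - 2v - 6)).
At (0, -2): H = diag(288, 120).
Both eigenvalues are positive, so H is positive definite: a local minimum.

local minimum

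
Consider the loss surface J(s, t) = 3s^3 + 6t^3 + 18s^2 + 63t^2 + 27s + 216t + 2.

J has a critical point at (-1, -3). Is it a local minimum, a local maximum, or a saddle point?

local minimum

The mixed partial ∂²J/∂s∂t is 0, so the Hessian at any point is diag(J_ss, J_tt) = diag(18(s + 2), 18(2t + 7)).
At (-1, -3): H = diag(18, 18).
Both eigenvalues are positive, so H is positive definite: a local minimum.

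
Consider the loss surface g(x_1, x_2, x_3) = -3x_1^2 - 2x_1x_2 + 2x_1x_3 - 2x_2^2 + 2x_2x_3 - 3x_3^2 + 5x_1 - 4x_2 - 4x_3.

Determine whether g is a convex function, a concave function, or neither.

g is quadratic, so its Hessian is the constant matrix H = [[-6, -2, 2], [-2, -4, 2], [2, 2, -6]].
Leading principal minors: -6, 20, -96.
Signs alternate −, +, − ⇒ H ≺ 0 ⇒ concave.

concave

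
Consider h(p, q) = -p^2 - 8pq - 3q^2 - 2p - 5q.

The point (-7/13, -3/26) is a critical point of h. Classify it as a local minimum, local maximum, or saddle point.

saddle point

The Hessian of h is constant: H = [[-2, -8], [-8, -6]].
det(H) = (-2)·(-6) − (-8)² = -52.
Since det(H) < 0, H is indefinite and the critical point is a saddle point.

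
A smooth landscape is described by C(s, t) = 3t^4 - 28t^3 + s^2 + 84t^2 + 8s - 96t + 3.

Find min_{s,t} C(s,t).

C(s,t) separates as P(s) + Q(t) + 3, so its minimum is min P + min Q + 3.
P'(s) = 2s + 8 vanishes at s ∈ {-4}; Q'(t) = 12(t - 4)(t - 2)(t - 1) vanishes at t ∈ {1, 2, 4}.
Local minima of P (where P''>0): P(-4)=-16. Local minima of Q: Q(1)=-37, Q(4)=-64.
So the global minimum of C is P(-4) + Q(4) + 3 = -16 − 64 + 3 = -77, attained at (-4, 4).

-77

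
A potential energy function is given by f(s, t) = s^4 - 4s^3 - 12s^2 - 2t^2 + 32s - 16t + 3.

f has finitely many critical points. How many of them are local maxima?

f separates as a function of s plus a function of t, so ∇f=0 decouples.
∂f/∂s = 4(s - 4)(s - 1)(s + 2) = 0 at s ∈ {-2, 1, 4}; ∂f/∂t = -4(t + 4) = 0 at t ∈ {-4}.
The Hessian is diagonal: diag(f_ss, f_tt). Second derivatives: f_ss(-2)=72, f_ss(1)=-36, f_ss(4)=72; f_tt(-4)=-4.
Local maxima occur where both diagonal entries negative: (1, -4). Count: 1.

1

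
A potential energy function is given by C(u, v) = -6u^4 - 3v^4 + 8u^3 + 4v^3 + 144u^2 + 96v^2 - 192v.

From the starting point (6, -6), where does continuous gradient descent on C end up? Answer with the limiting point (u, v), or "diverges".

C is separable, so gradient descent decouples: u follows -∂C/∂u, v follows -∂C/∂v.
∂C/∂u = -24u(u - 4)(u + 3); at u=6 this is -2592, so u increases.
∂C/∂v = -12(v - 4)(v - 1)(v + 4); at v=-6 this is 1680, so v decreases.
The u-coordinate has no critical point in that direction and runs off to infinity.

diverges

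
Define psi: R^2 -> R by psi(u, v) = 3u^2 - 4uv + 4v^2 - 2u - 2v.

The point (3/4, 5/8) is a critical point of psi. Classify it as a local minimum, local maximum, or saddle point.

local minimum

The Hessian of psi is constant: H = [[6, -4], [-4, 8]].
det(H) = 6·8 − (-4)² = 32.
det(H) > 0 and tr(H) = 14 > 0, so H is positive definite and the point is a local minimum.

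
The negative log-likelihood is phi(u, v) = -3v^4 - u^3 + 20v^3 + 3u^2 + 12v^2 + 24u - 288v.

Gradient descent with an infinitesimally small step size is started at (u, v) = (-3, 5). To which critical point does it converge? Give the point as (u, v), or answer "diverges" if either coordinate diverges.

diverges

phi is separable, so gradient descent decouples: u follows -∂phi/∂u, v follows -∂phi/∂v.
∂phi/∂u = -3(u - 4)(u + 2); at u=-3 this is -21, so u increases.
∂phi/∂v = -12(v - 4)(v - 3)(v + 2); at v=5 this is -168, so v increases.
The v-coordinate has no critical point in that direction and runs off to infinity.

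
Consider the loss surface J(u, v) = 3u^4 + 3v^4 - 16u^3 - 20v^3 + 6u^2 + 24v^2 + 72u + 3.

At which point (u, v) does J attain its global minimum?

J(u,v) separates as P(u) + Q(v) + 3, so its minimum is min P + min Q + 3.
P'(u) = 12(u - 3)(u - 2)(u + 1) vanishes at u ∈ {-1, 2, 3}; Q'(v) = 12v(v - 4)(v - 1) vanishes at v ∈ {0, 1, 4}.
Local minima of P (where P''>0): P(-1)=-47, P(3)=81. Local minima of Q: Q(0)=0, Q(4)=-128.
So the global minimum of J is P(-1) + Q(4) + 3 = -47 − 128 + 3 = -172, attained at (-1, 4).

(-1, 4)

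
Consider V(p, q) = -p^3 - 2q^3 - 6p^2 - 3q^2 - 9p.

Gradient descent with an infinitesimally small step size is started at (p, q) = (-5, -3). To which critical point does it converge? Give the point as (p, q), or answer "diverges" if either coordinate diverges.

(-3, -1)

V is separable, so gradient descent decouples: p follows -∂V/∂p, q follows -∂V/∂q.
∂V/∂p = -3(p + 1)(p + 3); at p=-5 this is -24, so p increases.
∂V/∂q = -6q(q + 1); at q=-3 this is -36, so q increases.
p converges to its nearest critical value -3 (a local min of the p-part); q converges to -1. The iterate converges to (-3, -1).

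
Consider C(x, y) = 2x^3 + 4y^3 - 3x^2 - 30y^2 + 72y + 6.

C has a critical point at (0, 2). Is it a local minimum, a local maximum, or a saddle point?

local maximum

The mixed partial ∂²C/∂x∂y is 0, so the Hessian at any point is diag(C_xx, C_yy) = diag(6(2x - 1), 12(2y - 5)).
At (0, 2): H = diag(-6, -12).
Both eigenvalues are negative, so H is negative definite: a local maximum.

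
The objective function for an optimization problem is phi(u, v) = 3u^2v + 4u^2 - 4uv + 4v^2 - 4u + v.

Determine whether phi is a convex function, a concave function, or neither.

neither

The term 3u^2v is cubic, so the Hessian is not constant.
∂²phi/∂u² = 6v + 8, which takes both signs as v varies (negative for sufficiently negative v). A diagonal entry of the Hessian changing sign means the Hessian is neither positive- nor negative-semidefinite on all of R^2.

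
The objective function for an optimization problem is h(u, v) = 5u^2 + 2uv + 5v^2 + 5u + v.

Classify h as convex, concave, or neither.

convex

h is quadratic, so its Hessian is the constant matrix H = [[10, 2], [2, 10]].
det(H) = 96, tr(H) = 20.
det(H) > 0 and tr(H) > 0, so H is positive definite everywhere: convex.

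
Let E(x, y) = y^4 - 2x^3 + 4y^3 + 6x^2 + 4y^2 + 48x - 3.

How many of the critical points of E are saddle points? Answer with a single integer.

3

E separates as a function of x plus a function of y, so ∇E=0 decouples.
∂E/∂x = -6(x - 4)(x + 2) = 0 at x ∈ {-2, 4}; ∂E/∂y = 4y(y + 1)(y + 2) = 0 at y ∈ {-2, -1, 0}.
The Hessian is diagonal: diag(E_xx, E_yy). Second derivatives: E_xx(-2)=36, E_xx(4)=-36; E_yy(-2)=8, E_yy(-1)=-4, E_yy(0)=8.
Saddle points occur where the two diagonal entries have opposite signs: (-2, -1), (4, -2), (4, 0). Count: 3.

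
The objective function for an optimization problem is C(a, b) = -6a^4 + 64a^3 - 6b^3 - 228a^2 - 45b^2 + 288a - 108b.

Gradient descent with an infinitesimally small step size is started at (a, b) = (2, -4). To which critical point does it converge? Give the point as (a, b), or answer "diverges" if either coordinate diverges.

(3, -3)

C is separable, so gradient descent decouples: a follows -∂C/∂a, b follows -∂C/∂b.
∂C/∂a = -24(a - 4)(a - 3)(a - 1); at a=2 this is -48, so a increases.
∂C/∂b = -18(b + 2)(b + 3); at b=-4 this is -36, so b increases.
a converges to its nearest critical value 3 (a local min of the a-part); b converges to -3. The iterate converges to (3, -3).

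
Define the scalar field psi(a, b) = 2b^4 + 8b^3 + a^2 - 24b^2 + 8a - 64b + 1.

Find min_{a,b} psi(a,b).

-143

psi(a,b) separates as P(a) + Q(b) + 1, so its minimum is min P + min Q + 1.
P'(a) = 2a + 8 vanishes at a ∈ {-4}; Q'(b) = 8(b - 2)(b + 1)(b + 4) vanishes at b ∈ {-4, -1, 2}.
Local minima of P (where P''>0): P(-4)=-16. Local minima of Q: Q(-4)=-128, Q(2)=-128.
So the global minimum of psi is P(-4) + Q(-4) + 1 = -16 − 128 + 1 = -143, attained at (-4, -4).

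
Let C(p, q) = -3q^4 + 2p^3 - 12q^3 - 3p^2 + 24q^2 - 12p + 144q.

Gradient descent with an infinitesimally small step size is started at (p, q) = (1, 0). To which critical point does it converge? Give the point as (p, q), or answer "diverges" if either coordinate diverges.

(2, -2)

C is separable, so gradient descent decouples: p follows -∂C/∂p, q follows -∂C/∂q.
∂C/∂p = 6(p - 2)(p + 1); at p=1 this is -12, so p increases.
∂C/∂q = -12(q - 2)(q + 2)(q + 3); at q=0 this is 144, so q decreases.
p converges to its nearest critical value 2 (a local min of the p-part); q converges to -2. The iterate converges to (2, -2).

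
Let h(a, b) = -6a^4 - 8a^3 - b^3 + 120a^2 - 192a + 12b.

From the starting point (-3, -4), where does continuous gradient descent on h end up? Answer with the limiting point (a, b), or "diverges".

h is separable, so gradient descent decouples: a follows -∂h/∂a, b follows -∂h/∂b.
∂h/∂a = -24(a - 2)(a - 1)(a + 4); at a=-3 this is -480, so a increases.
∂h/∂b = -3(b - 2)(b + 2); at b=-4 this is -36, so b increases.
a converges to its nearest critical value 1 (a local min of the a-part); b converges to -2. The iterate converges to (1, -2).

(1, -2)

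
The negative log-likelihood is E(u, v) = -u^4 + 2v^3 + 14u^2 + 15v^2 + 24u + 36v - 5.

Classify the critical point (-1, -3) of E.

The mixed partial ∂²E/∂u∂v is 0, so the Hessian at any point is diag(E_uu, E_vv) = diag(4(-3u^2 + 7), 6(2v + 5)).
At (-1, -3): H = diag(16, -6).
The eigenvalues have opposite signs, so H is indefinite: a saddle point.

saddle point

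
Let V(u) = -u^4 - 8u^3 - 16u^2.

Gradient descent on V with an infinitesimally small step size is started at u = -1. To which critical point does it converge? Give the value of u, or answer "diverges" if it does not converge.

-2

V'(u) = -4u(u + 2)(u + 4), so V'(-1) = 12.
Gradient descent moves in the -V' direction, i.e. u is decreasing.
The nearest critical point in that direction is u = -2, where V'' = 16 > 0 (a local minimum). The iterate converges there.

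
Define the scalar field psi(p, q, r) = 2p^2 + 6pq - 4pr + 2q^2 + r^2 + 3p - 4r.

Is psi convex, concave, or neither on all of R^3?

neither

psi is quadratic, so its Hessian is the constant matrix H = [[4, 6, -4], [6, 4, 0], [-4, 0, 2]].
Leading principal minors: 4, -20, -104.
Neither pattern holds ⇒ H is indefinite ⇒ neither convex nor concave.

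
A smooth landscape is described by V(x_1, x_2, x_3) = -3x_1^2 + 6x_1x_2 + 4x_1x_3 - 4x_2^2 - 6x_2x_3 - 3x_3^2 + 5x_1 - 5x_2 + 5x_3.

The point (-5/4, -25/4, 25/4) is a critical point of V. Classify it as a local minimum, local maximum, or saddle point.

The Hessian is constant: H = [[-6, 6, 4], [6, -8, -6], [4, -6, -6]].
Leading principal minors: Δ₁ = -6, Δ₂ = 12, Δ₃ = -16.
The minors alternate sign starting negative (−, +, −), so H is negative definite: a local maximum.

local maximum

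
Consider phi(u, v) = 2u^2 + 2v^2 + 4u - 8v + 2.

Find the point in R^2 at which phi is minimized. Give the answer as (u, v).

(-1, 2)

phi(u,v) separates as P(u) + Q(v) + 2, so its minimum is min P + min Q + 2.
P'(u) = 4u + 4 vanishes at u ∈ {-1}; Q'(v) = 4v - 8 vanishes at v ∈ {2}.
Local minima of P (where P''>0): P(-1)=-2. Local minima of Q: Q(2)=-8.
So the global minimum of phi is P(-1) + Q(2) + 2 = -2 − 8 + 2 = -8, attained at (-1, 2).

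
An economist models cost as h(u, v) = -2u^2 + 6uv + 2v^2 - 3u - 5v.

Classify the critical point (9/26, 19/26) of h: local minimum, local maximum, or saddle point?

saddle point

The Hessian of h is constant: H = [[-4, 6], [6, 4]].
det(H) = (-4)·4 − 6² = -52.
Since det(H) < 0, H is indefinite and the critical point is a saddle point.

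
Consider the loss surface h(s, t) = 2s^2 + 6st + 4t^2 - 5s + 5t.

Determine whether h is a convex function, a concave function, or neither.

neither

h is quadratic, so its Hessian is the constant matrix H = [[4, 6], [6, 8]].
det(H) = -4, tr(H) = 12.
det(H) < 0, so H is indefinite: neither convex nor concave.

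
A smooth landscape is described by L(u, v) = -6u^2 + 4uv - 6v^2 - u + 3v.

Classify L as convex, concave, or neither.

L is quadratic, so its Hessian is the constant matrix H = [[-12, 4], [4, -12]].
det(H) = 128, tr(H) = -24.
det(H) > 0 and tr(H) < 0, so H is negative definite everywhere: concave.

concave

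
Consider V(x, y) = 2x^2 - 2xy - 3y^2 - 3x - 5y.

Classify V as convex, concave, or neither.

V is quadratic, so its Hessian is the constant matrix H = [[4, -2], [-2, -6]].
det(H) = -28, tr(H) = -2.
det(H) < 0, so H is indefinite: neither convex nor concave.

neither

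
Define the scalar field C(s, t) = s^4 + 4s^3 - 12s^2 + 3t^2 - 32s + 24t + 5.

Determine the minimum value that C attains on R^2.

-107

C(s,t) separates as P(s) + Q(t) + 5, so its minimum is min P + min Q + 5.
P'(s) = 4(s - 2)(s + 1)(s + 4) vanishes at s ∈ {-4, -1, 2}; Q'(t) = 6(t + 4) vanishes at t ∈ {-4}.
Local minima of P (where P''>0): P(-4)=-64, P(2)=-64. Local minima of Q: Q(-4)=-48.
So the global minimum of C is P(-4) + Q(-4) + 5 = -64 − 48 + 5 = -107, attained at (-4, -4).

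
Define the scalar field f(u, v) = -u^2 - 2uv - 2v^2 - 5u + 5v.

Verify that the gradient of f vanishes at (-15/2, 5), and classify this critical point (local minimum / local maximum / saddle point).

∇f = (-2u - 2v - 5, -2u - 4v + 5); substituting (-15/2, 5) gives ∇f = (0, 0), so (-15/2, 5) is indeed a critical point.
The Hessian of f is constant: H = [[-2, -2], [-2, -4]].
det(H) = (-2)·(-4) − (-2)² = 4.
det(H) > 0 and tr(H) = -6 < 0, so H is negative definite and the point is a local maximum.

local maximum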